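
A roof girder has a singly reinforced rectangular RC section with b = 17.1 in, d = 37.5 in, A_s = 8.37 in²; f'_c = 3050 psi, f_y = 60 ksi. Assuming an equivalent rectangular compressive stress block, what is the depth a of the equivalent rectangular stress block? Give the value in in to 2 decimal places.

a ≈ 11.33 in

T = A_s f_y = 8.37 × 60 = 502.2 kips.
a = T/(0.85 f'_c b) = 502.2/(0.85 × 3.05 × 17.1) = 11.33 in.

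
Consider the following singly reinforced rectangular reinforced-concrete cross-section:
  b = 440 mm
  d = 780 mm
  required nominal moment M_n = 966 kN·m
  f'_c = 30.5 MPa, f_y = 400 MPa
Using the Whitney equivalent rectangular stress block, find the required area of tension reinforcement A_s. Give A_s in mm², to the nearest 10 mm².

A_s ≈ 3350 mm²

With M_n = 0.85 f'_c a b (d − a/2), solve the quadratic for a:
a = d − √(d² − 2M_n/(0.85 f'_c b)) = 780 − √(780² − 2 × 966×10⁶/(0.85 × 30.5 × 440)) = 117.41 mm.
A_s = 0.85 f'_c a b / f_y = 0.85 × 30.5 × 117.41 × 440 / 400 = 3348.2 mm².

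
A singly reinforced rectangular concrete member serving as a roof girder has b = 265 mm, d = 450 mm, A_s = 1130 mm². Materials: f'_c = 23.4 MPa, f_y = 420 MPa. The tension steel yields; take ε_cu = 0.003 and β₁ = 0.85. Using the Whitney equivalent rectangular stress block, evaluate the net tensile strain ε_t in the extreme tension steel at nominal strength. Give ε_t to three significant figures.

a = A_s f_y/(0.85 f'_c b) = 90.04 mm.
β₁ = 0.85, so c = a/β₁ = 90.04/0.85 = 105.93 mm.
From the linear strain diagram with ε_cu = 0.003: ε_t = 0.003 (d − c)/c = 0.003 × (450 − 105.93)/105.93 = 0.00974.
Since ε_t ≥ 0.005, the section is tension-controlled.

ε_t ≈ 0.00974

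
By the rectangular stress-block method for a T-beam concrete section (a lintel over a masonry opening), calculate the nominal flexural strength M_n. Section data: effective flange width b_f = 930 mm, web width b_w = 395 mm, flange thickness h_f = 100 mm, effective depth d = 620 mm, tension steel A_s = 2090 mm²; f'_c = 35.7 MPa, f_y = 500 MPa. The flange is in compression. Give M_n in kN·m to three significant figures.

M_n ≈ 629 kN·m

Tension: T = A_s f_y = 2090 × 500 = 1045000 N.
Try a within the flange: a = T/(0.85 f'_c b_f) = 1045000/(0.85 × 35.7 × 930) = 37.03 mm.
Since a = 37.03 ≤ h_f = 100 mm, the stress block lies entirely in the flange; analyse as a rectangular beam of width b_f.
M_n = T(d − a/2) = 1045000 × (620 − 18.515) = 628.55 × 10⁶ N·mm.
M_n = 628.55 kN·m.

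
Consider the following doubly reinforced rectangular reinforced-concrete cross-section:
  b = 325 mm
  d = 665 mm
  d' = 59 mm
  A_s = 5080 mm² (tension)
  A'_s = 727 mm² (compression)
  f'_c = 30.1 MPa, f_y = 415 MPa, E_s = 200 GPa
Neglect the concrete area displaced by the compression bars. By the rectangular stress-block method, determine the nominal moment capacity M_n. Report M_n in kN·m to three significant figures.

Assume both tension and compression steel yield.
Net tension couple steel: A_s − A'_s = 4353 mm².
a = (A_s − A'_s) f_y / (0.85 f'_c b) = 1806495/(0.85 × 30.1 × 325) = 217.25 mm.
c = a/β₁ = 217.25/0.835 = 260.18 mm; ε'_s = 0.003(c − d')/c = 0.0023 ≥ f_y/E_s = 0.0021, so compression steel does yield.
M_n = (A_s − A'_s) f_y (d − a/2) + A'_s f_y (d − d') = [1806495 × (665 − 108.625) + 301705 × (665 − 59)] × 10⁻⁶ = 1005.09 + 182.83 = 1187.92 kN·m.

M_n ≈ 1190 kN·m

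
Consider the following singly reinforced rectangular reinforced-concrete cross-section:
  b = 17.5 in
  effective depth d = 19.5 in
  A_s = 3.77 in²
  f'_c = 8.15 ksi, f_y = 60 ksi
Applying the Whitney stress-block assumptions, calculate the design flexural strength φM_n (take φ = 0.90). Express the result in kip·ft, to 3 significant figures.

T = A_s f_y = 3.77 × 60 = 226.2 kips.
a = T/(0.85 f'_c b) = 226.2/(0.85 × 8.15 × 17.5) = 1.866 in.
M_n = T(d − a/2) = 226.2 × (19.5 − 0.933) = 4199.9 kip·in = 4199.9/12 = 349.99 kip·ft.
φM_n = 0.90 × 349.99 = 314.99 kip·ft.

φM_n ≈ 315 kip·ft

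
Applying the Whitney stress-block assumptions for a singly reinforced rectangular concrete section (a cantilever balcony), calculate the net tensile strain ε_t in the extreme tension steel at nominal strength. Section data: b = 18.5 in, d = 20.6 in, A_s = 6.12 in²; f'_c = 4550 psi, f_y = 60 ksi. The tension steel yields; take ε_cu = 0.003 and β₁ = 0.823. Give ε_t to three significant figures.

ε_t ≈ 0.00691

a = A_s f_y/(0.85 f'_c b) = 5.132 in.
β₁ = 0.823, so c = a/β₁ = 5.132/0.823 = 6.236 in.
From the linear strain diagram with ε_cu = 0.003: ε_t = 0.003 (d − c)/c = 0.003 × (20.6 − 6.236)/6.236 = 0.00691.
Since ε_t ≥ 0.005, the section is tension-controlled.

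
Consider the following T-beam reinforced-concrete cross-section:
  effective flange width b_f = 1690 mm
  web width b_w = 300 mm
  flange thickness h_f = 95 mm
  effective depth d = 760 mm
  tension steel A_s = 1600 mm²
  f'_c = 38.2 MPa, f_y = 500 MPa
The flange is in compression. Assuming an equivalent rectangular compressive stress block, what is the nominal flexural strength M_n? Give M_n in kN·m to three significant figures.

Tension: T = A_s f_y = 1600 × 500 = 800000 N.
Try a within the flange: a = T/(0.85 f'_c b_f) = 800000/(0.85 × 38.2 × 1690) = 14.58 mm.
Since a = 14.58 ≤ h_f = 95 mm, the stress block lies entirely in the flange; analyse as a rectangular beam of width b_f.
M_n = T(d − a/2) = 800000 × (760 − 7.29) = 602.17 × 10⁶ N·mm.
M_n = 602.17 kN·m.

M_n ≈ 602 kN·m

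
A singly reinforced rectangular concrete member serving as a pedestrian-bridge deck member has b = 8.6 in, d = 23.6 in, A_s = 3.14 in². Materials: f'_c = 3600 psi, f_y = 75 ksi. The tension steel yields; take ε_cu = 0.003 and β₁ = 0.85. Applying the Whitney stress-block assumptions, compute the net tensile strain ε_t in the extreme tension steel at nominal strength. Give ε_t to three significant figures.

a = A_s f_y/(0.85 f'_c b) = 8.949 in.
β₁ = 0.85, so c = a/β₁ = 8.949/0.85 = 10.528 in.
From the linear strain diagram with ε_cu = 0.003: ε_t = 0.003 (d − c)/c = 0.003 × (23.6 − 10.528)/10.528 = 0.00372.
ε_t < 0.004 — the section is over-reinforced for flexure under ACI limits.

ε_t ≈ 0.00372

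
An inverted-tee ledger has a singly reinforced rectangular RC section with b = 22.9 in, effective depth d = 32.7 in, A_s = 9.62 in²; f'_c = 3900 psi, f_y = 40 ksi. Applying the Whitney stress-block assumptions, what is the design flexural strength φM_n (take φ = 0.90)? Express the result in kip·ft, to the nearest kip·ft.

φM_n ≈ 871 kip·ft

T = A_s f_y = 9.62 × 40 = 384.8 kips.
a = T/(0.85 f'_c b) = 384.8/(0.85 × 3.9 × 22.9) = 5.069 in.
M_n = T(d − a/2) = 384.8 × (32.7 − 2.5345) = 11607.7 kip·in = 11607.7/12 = 967.31 kip·ft.
φM_n = 0.90 × 967.31 = 870.58 kip·ft.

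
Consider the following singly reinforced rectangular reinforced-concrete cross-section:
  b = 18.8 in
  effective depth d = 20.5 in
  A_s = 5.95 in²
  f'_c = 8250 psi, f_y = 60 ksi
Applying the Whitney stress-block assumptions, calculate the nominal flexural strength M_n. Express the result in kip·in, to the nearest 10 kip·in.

M_n ≈ 6840 kip·in

T = A_s f_y = 5.95 × 60 = 357 kips.
a = T/(0.85 f'_c b) = 357/(0.85 × 8.25 × 18.8) = 2.708 in.
M_n = T(d − a/2) = 357 × (20.5 − 1.354) = 6835.1 kip·in.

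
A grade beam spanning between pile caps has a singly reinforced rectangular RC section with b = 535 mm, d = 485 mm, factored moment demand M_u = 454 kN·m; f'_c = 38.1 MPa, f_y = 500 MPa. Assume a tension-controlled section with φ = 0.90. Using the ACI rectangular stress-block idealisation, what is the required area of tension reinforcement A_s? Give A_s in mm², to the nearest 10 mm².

M_n = M_u/φ = 454/0.90 = 504.444 kN·m.
With M_n = 0.85 f'_c a b (d − a/2), solve the quadratic for a:
a = d − √(d² − 2M_n/(0.85 f'_c b)) = 485 − √(485² − 2 × 504.444×10⁶/(0.85 × 38.1 × 535)) = 64.29 mm.
A_s = 0.85 f'_c a b / f_y = 0.85 × 38.1 × 64.29 × 535 / 500 = 2227.8 mm².

A_s ≈ 2230 mm²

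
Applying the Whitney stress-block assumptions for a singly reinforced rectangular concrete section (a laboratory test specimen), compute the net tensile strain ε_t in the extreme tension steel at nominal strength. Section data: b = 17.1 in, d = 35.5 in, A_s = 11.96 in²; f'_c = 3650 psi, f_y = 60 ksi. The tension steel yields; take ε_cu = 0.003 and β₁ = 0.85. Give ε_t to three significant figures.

ε_t ≈ 0.00369

a = A_s f_y/(0.85 f'_c b) = 13.526 in.
β₁ = 0.85, so c = a/β₁ = 13.526/0.85 = 15.913 in.
From the linear strain diagram with ε_cu = 0.003: ε_t = 0.003 (d − c)/c = 0.003 × (35.5 − 15.913)/15.913 = 0.00369.
ε_t < 0.004 — the section is over-reinforced for flexure under ACI limits.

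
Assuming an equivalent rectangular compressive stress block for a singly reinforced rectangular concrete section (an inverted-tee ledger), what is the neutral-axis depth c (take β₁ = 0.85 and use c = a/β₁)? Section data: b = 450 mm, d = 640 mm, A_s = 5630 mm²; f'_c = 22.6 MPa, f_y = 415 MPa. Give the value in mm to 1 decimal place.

c ≈ 318.0 mm

T = A_s f_y = 5630 × 415 = 2336450 N = 2336.45 kN.
Setting C = 0.85 f'_c a b equal to T: a = 2336450/(0.85 × 22.6 × 450) = 270.282 mm.
With β₁ = 0.85, c = a/β₁ = 270.282/0.85 = 318.0 mm.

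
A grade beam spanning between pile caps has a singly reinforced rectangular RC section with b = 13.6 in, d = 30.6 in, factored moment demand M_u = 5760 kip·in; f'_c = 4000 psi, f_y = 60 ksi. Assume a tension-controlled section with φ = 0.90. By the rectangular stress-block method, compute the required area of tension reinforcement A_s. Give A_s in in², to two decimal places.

A_s ≈ 3.79 in²

M_n = M_u/φ = 5760/0.90 = 6400 kip·in.
From M_n = 0.85 f'_c a b (d − a/2):
a = d − √(d² − 2M_n/(0.85 f'_c b)) = 30.6 − √(30.6² − 2 × 6400/(0.85 × 4 × 13.6)) = 4.918 in.
A_s = 0.85 f'_c a b / f_y = 0.85 × 4 × 4.918 × 13.6 / 60 = 3.790 in².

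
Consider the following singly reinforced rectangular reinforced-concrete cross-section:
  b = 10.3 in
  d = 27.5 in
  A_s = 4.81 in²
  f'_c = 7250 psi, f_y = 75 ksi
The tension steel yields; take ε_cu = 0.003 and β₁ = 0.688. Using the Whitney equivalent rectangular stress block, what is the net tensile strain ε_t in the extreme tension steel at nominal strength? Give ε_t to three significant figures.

a = A_s f_y/(0.85 f'_c b) = 5.683 in.
β₁ = 0.688, so c = a/β₁ = 5.683/0.688 = 8.260 in.
From the linear strain diagram with ε_cu = 0.003: ε_t = 0.003 (d − c)/c = 0.003 × (27.5 − 8.260)/8.260 = 0.00699.
Since ε_t ≥ 0.005, the section is tension-controlled.

ε_t ≈ 0.00699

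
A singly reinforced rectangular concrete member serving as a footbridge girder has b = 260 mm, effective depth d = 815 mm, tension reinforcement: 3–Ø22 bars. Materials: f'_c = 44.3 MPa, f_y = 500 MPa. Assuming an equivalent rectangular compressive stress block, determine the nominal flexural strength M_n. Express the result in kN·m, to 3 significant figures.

M_n ≈ 448 kN·m

A_s = 3 × 380 = 1140 mm².
T = A_s f_y = 1140 × 500 = 570000 N = 570 kN.
From C = T: a = T/(0.85 f'_c b) = 570000/(0.85 × 44.3 × 260) = 58.22 mm.
M_n = T(d − a/2) = 570 kN × (815 − 29.11) mm = 447.96 kN·m.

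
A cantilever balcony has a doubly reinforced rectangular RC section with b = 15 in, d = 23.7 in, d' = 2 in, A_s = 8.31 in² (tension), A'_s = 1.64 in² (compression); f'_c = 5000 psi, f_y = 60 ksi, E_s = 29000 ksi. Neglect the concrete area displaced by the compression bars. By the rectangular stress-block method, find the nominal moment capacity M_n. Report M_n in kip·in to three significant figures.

M_n ≈ 10400 kip·in

Assume both steels yield.
a = (A_s − A'_s) f_y/(0.85 f'_c b) = (8.31 − 1.64) × 60/(0.85 × 5 × 15) = 6.278 in.
c = a/β₁ = 6.278/0.8 = 7.848 in; ε'_s = 0.003(c − d')/c = 0.0022 ≥ ε_y = 0.0021, so the compression steel yields.
M_n = (A_s − A'_s) f_y (d − a/2) + A'_s f_y (d − d') = 400.2 × (23.7 − 3.139) + 98.4 × (23.7 − 2) = 8228.5 + 2135.3 = 10363.8 kip·in.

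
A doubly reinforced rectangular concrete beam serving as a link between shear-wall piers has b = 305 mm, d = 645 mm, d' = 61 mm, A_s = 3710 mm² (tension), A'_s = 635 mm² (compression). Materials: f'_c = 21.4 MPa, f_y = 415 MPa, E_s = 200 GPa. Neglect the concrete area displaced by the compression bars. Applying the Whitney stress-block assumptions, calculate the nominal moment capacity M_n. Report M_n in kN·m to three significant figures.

Assume both tension and compression steel yield.
Net tension couple steel: A_s − A'_s = 3075 mm².
a = (A_s − A'_s) f_y / (0.85 f'_c b) = 1276125/(0.85 × 21.4 × 305) = 230.02 mm.
c = a/β₁ = 230.02/0.85 = 270.61 mm; ε'_s = 0.003(c − d')/c = 0.0023 ≥ f_y/E_s = 0.0021, so compression steel does yield.
M_n = (A_s − A'_s) f_y (d − a/2) + A'_s f_y (d − d') = [1276125 × (645 − 115.01) + 263525 × (645 − 61)] × 10⁻⁶ = 676.33 + 153.90 = 830.23 kN·m.

M_n ≈ 830 kN·m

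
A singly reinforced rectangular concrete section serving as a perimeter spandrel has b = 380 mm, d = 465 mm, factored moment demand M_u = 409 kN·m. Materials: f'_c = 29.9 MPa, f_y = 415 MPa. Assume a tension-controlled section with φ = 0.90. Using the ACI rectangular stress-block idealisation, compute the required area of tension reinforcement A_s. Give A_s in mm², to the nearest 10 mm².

A_s ≈ 2690 mm²

M_n = M_u/φ = 409/0.90 = 454.444 kN·m.
With M_n = 0.85 f'_c a b (d − a/2), solve the quadratic for a:
a = d − √(d² − 2M_n/(0.85 f'_c b)) = 465 − √(465² − 2 × 454.444×10⁶/(0.85 × 29.9 × 380)) = 115.55 mm.
A_s = 0.85 f'_c a b / f_y = 0.85 × 29.9 × 115.55 × 380 / 415 = 2689.0 mm².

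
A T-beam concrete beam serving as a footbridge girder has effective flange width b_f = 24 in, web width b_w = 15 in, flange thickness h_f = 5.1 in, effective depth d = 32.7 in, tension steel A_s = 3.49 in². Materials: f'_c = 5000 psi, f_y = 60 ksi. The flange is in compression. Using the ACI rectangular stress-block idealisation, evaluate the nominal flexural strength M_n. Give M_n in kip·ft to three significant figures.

M_n ≈ 553 kip·ft

Tension: T = A_s f_y = 3.49 × 60 = 209.4 kips.
Try a within the flange: a = T/(0.85 f'_c b_f) = 209.4/(0.85 × 5 × 24) = 2.053 in.
Since a = 2.053 ≤ h_f = 5.1 in, the stress block lies entirely in the flange; analyse as a rectangular beam of width b_f.
M_n = T(d − a/2) = 209.4 × (32.7 − 1.0265) = 6632.4 kip·in.
M_n = 6632.4/12 = 552.70 kip·ft.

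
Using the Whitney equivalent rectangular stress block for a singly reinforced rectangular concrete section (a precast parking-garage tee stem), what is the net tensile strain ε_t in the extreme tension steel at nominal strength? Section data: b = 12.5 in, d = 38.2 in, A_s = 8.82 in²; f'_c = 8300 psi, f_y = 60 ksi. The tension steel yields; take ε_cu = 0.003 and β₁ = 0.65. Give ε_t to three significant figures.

ε_t ≈ 0.00941

a = A_s f_y/(0.85 f'_c b) = 6.001 in.
β₁ = 0.65, so c = a/β₁ = 6.001/0.65 = 9.232 in.
From the linear strain diagram with ε_cu = 0.003: ε_t = 0.003 (d − c)/c = 0.003 × (38.2 − 9.232)/9.232 = 0.00941.
Since ε_t ≥ 0.005, the section is tension-controlled.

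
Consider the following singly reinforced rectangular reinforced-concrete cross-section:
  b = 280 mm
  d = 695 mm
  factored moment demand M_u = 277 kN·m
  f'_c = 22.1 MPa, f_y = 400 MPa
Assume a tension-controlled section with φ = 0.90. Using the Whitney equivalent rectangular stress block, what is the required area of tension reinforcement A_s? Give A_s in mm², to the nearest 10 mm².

A_s ≈ 1180 mm²

M_n = M_u/φ = 277/0.90 = 307.778 kN·m.
With M_n = 0.85 f'_c a b (d − a/2), solve the quadratic for a:
a = d − √(d² − 2M_n/(0.85 f'_c b)) = 695 − √(695² − 2 × 307.778×10⁶/(0.85 × 22.1 × 280)) = 90.03 mm.
A_s = 0.85 f'_c a b / f_y = 0.85 × 22.1 × 90.03 × 280 / 400 = 1183.8 mm².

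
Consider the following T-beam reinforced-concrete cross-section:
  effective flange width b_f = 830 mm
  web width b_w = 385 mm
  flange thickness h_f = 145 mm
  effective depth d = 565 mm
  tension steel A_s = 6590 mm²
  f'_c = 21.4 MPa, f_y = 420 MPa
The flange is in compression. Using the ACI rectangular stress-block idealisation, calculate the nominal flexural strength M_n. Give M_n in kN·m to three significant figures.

Tension: T = A_s f_y = 6590 × 420 = 2767800 N.
Try a within the flange: a = T/(0.85 f'_c b_f) = 2767800/(0.85 × 21.4 × 830) = 183.33 mm.
a = 183.33 > h_f = 145 mm: the block extends into the web. Split into flange-overhang and web parts.
C_f = 0.85 f'_c (b_f − b_w) h_f = 0.85 × 21.4 × (830 − 385) × 145 = 1173710 N.
Remaining web compression depth: a_w = (T − C_f)/(0.85 f'_c b_w) = (2767800 − 1173710)/(0.85 × 21.4 × 385) = 227.62 mm.
M_n = C_f(d − h_f/2) + (T − C_f)(d − a_w/2) = 1173710 × (565 − 72.5) + 1594090 × (565 − 113.81) = 578.05 + 719.24 = 1297.29 × 10⁶ N·mm.
M_n = 1297.29 kN·m.

M_n ≈ 1300 kN·m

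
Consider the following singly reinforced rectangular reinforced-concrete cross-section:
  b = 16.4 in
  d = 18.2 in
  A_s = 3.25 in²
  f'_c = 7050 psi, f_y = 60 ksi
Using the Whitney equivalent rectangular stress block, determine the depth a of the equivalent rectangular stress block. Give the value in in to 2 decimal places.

T = A_s f_y = 3.25 × 60 = 195 kips.
a = T/(0.85 f'_c b) = 195/(0.85 × 7.05 × 16.4) = 1.98 in.

a ≈ 1.98 in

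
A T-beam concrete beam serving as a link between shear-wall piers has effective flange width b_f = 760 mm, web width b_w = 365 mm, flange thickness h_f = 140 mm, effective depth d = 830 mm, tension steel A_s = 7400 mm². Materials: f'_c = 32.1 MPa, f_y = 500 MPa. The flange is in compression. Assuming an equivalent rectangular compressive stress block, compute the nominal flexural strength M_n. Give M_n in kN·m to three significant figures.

Tension: T = A_s f_y = 7400 × 500 = 3700000 N.
Try a within the flange: a = T/(0.85 f'_c b_f) = 3700000/(0.85 × 32.1 × 760) = 178.43 mm.
a = 178.43 > h_f = 140 mm: the block extends into the web. Split into flange-overhang and web parts.
C_f = 0.85 f'_c (b_f − b_w) h_f = 0.85 × 32.1 × (760 − 365) × 140 = 1508861 N.
Remaining web compression depth: a_w = (T − C_f)/(0.85 f'_c b_w) = (3700000 − 1508861)/(0.85 × 32.1 × 365) = 220.02 mm.
M_n = C_f(d − h_f/2) + (T − C_f)(d − a_w/2) = 1508861 × (830 − 70) + 2191139 × (830 − 110.01) = 1146.73 + 1577.60 = 2724.33 × 10⁶ N·mm.
M_n = 2724.33 kN·m.

M_n ≈ 2720 kN·m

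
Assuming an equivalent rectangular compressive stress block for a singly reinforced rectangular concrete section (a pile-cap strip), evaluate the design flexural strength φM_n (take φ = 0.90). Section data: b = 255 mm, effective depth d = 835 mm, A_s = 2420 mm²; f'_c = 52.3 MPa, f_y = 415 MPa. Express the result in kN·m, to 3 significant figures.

φM_n ≈ 715 kN·m

T = A_s f_y = 2420 × 415 = 1004300 N = 1004.3 kN.
From C = T: a = T/(0.85 f'_c b) = 1004300/(0.85 × 52.3 × 255) = 88.59 mm.
M_n = T(d − a/2) = 1004.3 kN × (835 − 44.295) mm = 794.11 kN·m.
φM_n = 0.90 × 794.11 = 714.70 kN·m.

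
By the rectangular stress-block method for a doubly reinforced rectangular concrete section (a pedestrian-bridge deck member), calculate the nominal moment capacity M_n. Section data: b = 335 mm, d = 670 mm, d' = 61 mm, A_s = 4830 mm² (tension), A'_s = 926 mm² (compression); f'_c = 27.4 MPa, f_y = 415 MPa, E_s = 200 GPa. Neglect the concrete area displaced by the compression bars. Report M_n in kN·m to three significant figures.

Assume both tension and compression steel yield.
Net tension couple steel: A_s − A'_s = 3904 mm².
a = (A_s − A'_s) f_y / (0.85 f'_c b) = 1620160/(0.85 × 27.4 × 335) = 207.66 mm.
c = a/β₁ = 207.66/0.85 = 244.31 mm; ε'_s = 0.003(c − d')/c = 0.0023 ≥ f_y/E_s = 0.0021, so compression steel does yield.
M_n = (A_s − A'_s) f_y (d − a/2) + A'_s f_y (d − d') = [1620160 × (670 − 103.83) + 384290 × (670 − 61)] × 10⁻⁶ = 917.29 + 234.03 = 1151.32 kN·m.

M_n ≈ 1150 kN·m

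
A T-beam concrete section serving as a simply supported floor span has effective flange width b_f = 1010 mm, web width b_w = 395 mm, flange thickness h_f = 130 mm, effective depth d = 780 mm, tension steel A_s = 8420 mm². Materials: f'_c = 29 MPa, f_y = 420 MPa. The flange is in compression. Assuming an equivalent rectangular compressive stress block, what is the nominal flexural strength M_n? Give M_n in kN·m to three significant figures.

Tension: T = A_s f_y = 8420 × 420 = 3536400 N.
Try a within the flange: a = T/(0.85 f'_c b_f) = 3536400/(0.85 × 29 × 1010) = 142.04 mm.
a = 142.04 > h_f = 130 mm: the block extends into the web. Split into flange-overhang and web parts.
C_f = 0.85 f'_c (b_f − b_w) h_f = 0.85 × 29 × (1010 − 395) × 130 = 1970768 N.
Remaining web compression depth: a_w = (T − C_f)/(0.85 f'_c b_w) = (3536400 − 1970768)/(0.85 × 29 × 395) = 160.80 mm.
M_n = C_f(d − h_f/2) + (T − C_f)(d − a_w/2) = 1970768 × (780 − 65) + 1565632 × (780 − 80.4) = 1409.10 + 1095.32 = 2504.42 × 10⁶ N·mm.
M_n = 2504.42 kN·m.

M_n ≈ 2500 kN·m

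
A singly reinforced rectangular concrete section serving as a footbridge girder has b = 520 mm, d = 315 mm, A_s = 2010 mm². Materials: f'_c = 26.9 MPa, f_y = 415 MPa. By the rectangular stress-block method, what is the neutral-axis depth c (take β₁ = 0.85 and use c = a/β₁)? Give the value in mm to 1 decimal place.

T = A_s f_y = 2010 × 415 = 834150 N = 834.15 kN.
Setting C = 0.85 f'_c a b equal to T: a = 834150/(0.85 × 26.9 × 520) = 70.157 mm.
With β₁ = 0.85, c = a/β₁ = 70.157/0.85 = 82.5 mm.

c ≈ 82.5 mm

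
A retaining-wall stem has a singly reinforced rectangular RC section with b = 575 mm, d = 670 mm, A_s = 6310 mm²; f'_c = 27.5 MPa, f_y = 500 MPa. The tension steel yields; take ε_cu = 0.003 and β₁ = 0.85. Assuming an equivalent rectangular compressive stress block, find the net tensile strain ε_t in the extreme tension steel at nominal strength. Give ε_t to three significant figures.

ε_t ≈ 0.00428

a = A_s f_y/(0.85 f'_c b) = 234.74 mm.
β₁ = 0.85, so c = a/β₁ = 234.74/0.85 = 276.16 mm.
From the linear strain diagram with ε_cu = 0.003: ε_t = 0.003 (d − c)/c = 0.003 × (670 − 276.16)/276.16 = 0.00428.
ε_t is between 0.004 and 0.005 — transition zone.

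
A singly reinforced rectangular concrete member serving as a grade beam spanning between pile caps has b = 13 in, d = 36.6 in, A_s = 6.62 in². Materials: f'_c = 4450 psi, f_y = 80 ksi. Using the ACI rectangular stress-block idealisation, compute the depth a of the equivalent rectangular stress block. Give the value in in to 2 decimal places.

a ≈ 10.77 in

T = A_s f_y = 6.62 × 80 = 529.6 kips.
a = T/(0.85 f'_c b) = 529.6/(0.85 × 4.45 × 13) = 10.77 in.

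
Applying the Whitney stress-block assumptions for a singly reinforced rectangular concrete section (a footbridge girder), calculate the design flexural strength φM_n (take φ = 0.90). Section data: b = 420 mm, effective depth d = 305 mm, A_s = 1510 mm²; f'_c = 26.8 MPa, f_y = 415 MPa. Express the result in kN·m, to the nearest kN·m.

φM_n ≈ 154 kN·m

T = A_s f_y = 1510 × 415 = 626650 N = 626.65 kN.
From C = T: a = T/(0.85 f'_c b) = 626650/(0.85 × 26.8 × 420) = 65.50 mm.
M_n = T(d − a/2) = 626.65 kN × (305 − 32.75) mm = 170.61 kN·m.
φM_n = 0.90 × 170.61 = 153.55 kN·m.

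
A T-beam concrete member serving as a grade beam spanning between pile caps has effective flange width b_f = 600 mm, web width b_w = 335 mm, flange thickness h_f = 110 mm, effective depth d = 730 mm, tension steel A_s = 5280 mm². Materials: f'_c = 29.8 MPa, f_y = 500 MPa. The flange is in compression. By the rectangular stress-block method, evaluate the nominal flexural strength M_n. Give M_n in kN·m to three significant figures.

M_n ≈ 1670 kN·m

Tension: T = A_s f_y = 5280 × 500 = 2640000 N.
Try a within the flange: a = T/(0.85 f'_c b_f) = 2640000/(0.85 × 29.8 × 600) = 173.71 mm.
a = 173.71 > h_f = 110 mm: the block extends into the web. Split into flange-overhang and web parts.
C_f = 0.85 f'_c (b_f − b_w) h_f = 0.85 × 29.8 × (600 − 335) × 110 = 738370 N.
Remaining web compression depth: a_w = (T − C_f)/(0.85 f'_c b_w) = (2640000 − 738370)/(0.85 × 29.8 × 335) = 224.10 mm.
M_n = C_f(d − h_f/2) + (T − C_f)(d − a_w/2) = 738370 × (730 − 55) + 1901630 × (730 − 112.05) = 498.40 + 1175.11 = 1673.51 × 10⁶ N·mm.
M_n = 1673.51 kN·m.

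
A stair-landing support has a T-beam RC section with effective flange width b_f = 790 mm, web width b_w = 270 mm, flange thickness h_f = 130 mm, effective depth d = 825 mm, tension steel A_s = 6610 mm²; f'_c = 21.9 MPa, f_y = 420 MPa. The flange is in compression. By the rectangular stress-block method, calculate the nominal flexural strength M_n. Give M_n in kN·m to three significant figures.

Tension: T = A_s f_y = 6610 × 420 = 2776200 N.
Try a within the flange: a = T/(0.85 f'_c b_f) = 2776200/(0.85 × 21.9 × 790) = 188.78 mm.
a = 188.78 > h_f = 130 mm: the block extends into the web. Split into flange-overhang and web parts.
C_f = 0.85 f'_c (b_f − b_w) h_f = 0.85 × 21.9 × (790 − 270) × 130 = 1258374 N.
Remaining web compression depth: a_w = (T − C_f)/(0.85 f'_c b_w) = (2776200 − 1258374)/(0.85 × 21.9 × 270) = 301.99 mm.
M_n = C_f(d − h_f/2) + (T − C_f)(d − a_w/2) = 1258374 × (825 − 65) + 1517826 × (825 − 150.995) = 956.36 + 1023.02 = 1979.38 × 10⁶ N·mm.
M_n = 1979.38 kN·m.

M_n ≈ 1980 kN·m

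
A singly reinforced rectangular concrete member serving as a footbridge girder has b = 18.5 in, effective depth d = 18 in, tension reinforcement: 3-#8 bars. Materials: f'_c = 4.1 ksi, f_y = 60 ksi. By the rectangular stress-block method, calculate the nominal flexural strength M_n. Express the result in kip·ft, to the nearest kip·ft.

M_n ≈ 200 kip·ft

A_s = 3 × 0.79 = 2.37 in².
T = A_s f_y = 2.37 × 60 = 142.2 kips.
a = T/(0.85 f'_c b) = 142.2/(0.85 × 4.1 × 18.5) = 2.206 in.
M_n = T(d − a/2) = 142.2 × (18 − 1.103) = 2402.8 kip·in = 2402.8/12 = 200.23 kip·ft.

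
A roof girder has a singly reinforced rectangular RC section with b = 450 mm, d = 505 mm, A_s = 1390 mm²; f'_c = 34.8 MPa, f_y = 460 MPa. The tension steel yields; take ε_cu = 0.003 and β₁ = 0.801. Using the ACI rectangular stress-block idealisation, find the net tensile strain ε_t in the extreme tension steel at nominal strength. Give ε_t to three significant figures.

ε_t ≈ 0.0223

a = A_s f_y/(0.85 f'_c b) = 48.04 mm.
β₁ = 0.801, so c = a/β₁ = 48.04/0.801 = 59.98 mm.
From the linear strain diagram with ε_cu = 0.003: ε_t = 0.003 (d − c)/c = 0.003 × (505 − 59.98)/59.98 = 0.0223.
Since ε_t ≥ 0.005, the section is tension-controlled.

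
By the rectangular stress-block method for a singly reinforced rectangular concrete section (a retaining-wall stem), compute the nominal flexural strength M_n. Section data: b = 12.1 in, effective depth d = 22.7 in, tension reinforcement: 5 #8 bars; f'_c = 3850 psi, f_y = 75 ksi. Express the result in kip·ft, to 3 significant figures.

M_n ≈ 468 kip·ft

A_s = 5 × 0.79 = 3.95 in².
T = A_s f_y = 3.95 × 75 = 296.25 kips.
a = T/(0.85 f'_c b) = 296.25/(0.85 × 3.85 × 12.1) = 7.482 in.
M_n = T(d − a/2) = 296.25 × (22.7 − 3.741) = 5616.6 kip·in = 5616.6/12 = 468.05 kip·ft.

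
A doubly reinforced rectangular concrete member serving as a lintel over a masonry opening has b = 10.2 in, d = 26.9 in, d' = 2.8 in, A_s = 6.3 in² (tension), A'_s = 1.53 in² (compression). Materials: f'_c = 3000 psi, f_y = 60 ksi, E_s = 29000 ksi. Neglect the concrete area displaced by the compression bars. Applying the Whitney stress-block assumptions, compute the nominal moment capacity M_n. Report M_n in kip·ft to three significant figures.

M_n ≈ 695 kip·ft

Assume both steels yield.
a = (A_s − A'_s) f_y/(0.85 f'_c b) = (6.3 − 1.53) × 60/(0.85 × 3 × 10.2) = 11.003 in.
c = a/β₁ = 11.003/0.85 = 12.945 in; ε'_s = 0.003(c − d')/c = 0.0024 ≥ ε_y = 0.0021, so the compression steel yields.
M_n = (A_s − A'_s) f_y (d − a/2) + A'_s f_y (d − d') = 286.2 × (26.9 − 5.5015) + 91.8 × (26.9 − 2.8) = 6124.3 + 2212.4 = 8336.7 kip·in = 8336.7/12 = 694.73 kip·ft.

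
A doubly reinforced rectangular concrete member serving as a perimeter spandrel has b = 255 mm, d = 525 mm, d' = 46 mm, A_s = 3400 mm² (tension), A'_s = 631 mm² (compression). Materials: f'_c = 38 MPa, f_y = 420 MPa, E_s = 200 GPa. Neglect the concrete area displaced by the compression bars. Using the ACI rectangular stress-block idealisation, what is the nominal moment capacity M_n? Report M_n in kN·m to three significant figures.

M_n ≈ 655 kN·m

Assume both tension and compression steel yield.
Net tension couple steel: A_s − A'_s = 2769 mm².
a = (A_s − A'_s) f_y / (0.85 f'_c b) = 1162980/(0.85 × 38 × 255) = 141.20 mm.
c = a/β₁ = 141.20/0.779 = 181.26 mm; ε'_s = 0.003(c − d')/c = 0.0022 ≥ f_y/E_s = 0.0021, so compression steel does yield.
M_n = (A_s − A'_s) f_y (d − a/2) + A'_s f_y (d − d') = [1162980 × (525 − 70.6) + 265020 × (525 − 46)] × 10⁻⁶ = 528.46 + 126.94 = 655.40 kN·m.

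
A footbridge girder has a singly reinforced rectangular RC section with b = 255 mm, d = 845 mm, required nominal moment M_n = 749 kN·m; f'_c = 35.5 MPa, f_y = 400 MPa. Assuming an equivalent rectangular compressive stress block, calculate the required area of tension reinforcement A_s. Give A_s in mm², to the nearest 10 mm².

With M_n = 0.85 f'_c a b (d − a/2), solve the quadratic for a:
a = d − √(d² − 2M_n/(0.85 f'_c b)) = 845 − √(845² − 2 × 749×10⁶/(0.85 × 35.5 × 255)) = 124.34 mm.
A_s = 0.85 f'_c a b / f_y = 0.85 × 35.5 × 124.34 × 255 / 400 = 2391.9 mm².

A_s ≈ 2390 mm²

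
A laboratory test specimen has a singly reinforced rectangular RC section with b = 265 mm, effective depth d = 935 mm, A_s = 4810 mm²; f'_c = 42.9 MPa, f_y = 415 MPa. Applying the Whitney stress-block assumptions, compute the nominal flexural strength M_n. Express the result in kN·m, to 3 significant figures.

M_n ≈ 1660 kN·m

T = A_s f_y = 4810 × 415 = 1996150 N = 1996.15 kN.
From C = T: a = T/(0.85 f'_c b) = 1996150/(0.85 × 42.9 × 265) = 206.57 mm.
M_n = T(d − a/2) = 1996.15 kN × (935 − 103.285) mm = 1660.23 kN·m.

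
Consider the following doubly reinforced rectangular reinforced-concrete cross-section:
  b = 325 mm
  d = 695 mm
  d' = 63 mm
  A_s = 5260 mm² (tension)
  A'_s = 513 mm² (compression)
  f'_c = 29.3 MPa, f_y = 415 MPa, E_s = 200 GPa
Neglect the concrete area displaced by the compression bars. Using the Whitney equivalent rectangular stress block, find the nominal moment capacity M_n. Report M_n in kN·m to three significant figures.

M_n ≈ 1260 kN·m

Assume both tension and compression steel yield.
Net tension couple steel: A_s − A'_s = 4747 mm².
a = (A_s − A'_s) f_y / (0.85 f'_c b) = 1970005/(0.85 × 29.3 × 325) = 243.39 mm.
c = a/β₁ = 243.39/0.841 = 289.41 mm; ε'_s = 0.003(c − d')/c = 0.0023 ≥ f_y/E_s = 0.0021, so compression steel does yield.
M_n = (A_s − A'_s) f_y (d − a/2) + A'_s f_y (d − d') = [1970005 × (695 − 121.695) + 212895 × (695 − 63)] × 10⁻⁶ = 1129.41 + 134.55 = 1263.96 kN·m.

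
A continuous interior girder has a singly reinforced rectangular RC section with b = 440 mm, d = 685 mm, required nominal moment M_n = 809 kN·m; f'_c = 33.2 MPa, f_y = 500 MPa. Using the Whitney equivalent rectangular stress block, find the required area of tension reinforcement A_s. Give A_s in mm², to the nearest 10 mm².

With M_n = 0.85 f'_c a b (d − a/2), solve the quadratic for a:
a = d − √(d² − 2M_n/(0.85 f'_c b)) = 685 − √(685² − 2 × 809×10⁶/(0.85 × 33.2 × 440)) = 102.83 mm.
A_s = 0.85 f'_c a b / f_y = 0.85 × 33.2 × 102.83 × 440 / 500 = 2553.6 mm².

A_s ≈ 2550 mm²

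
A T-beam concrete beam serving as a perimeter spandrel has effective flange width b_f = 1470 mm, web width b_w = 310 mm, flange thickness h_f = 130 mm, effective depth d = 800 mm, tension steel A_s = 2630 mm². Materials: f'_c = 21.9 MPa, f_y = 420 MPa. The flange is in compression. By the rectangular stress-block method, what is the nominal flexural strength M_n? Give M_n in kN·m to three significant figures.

M_n ≈ 861 kN·m

Tension: T = A_s f_y = 2630 × 420 = 1104600 N.
Try a within the flange: a = T/(0.85 f'_c b_f) = 1104600/(0.85 × 21.9 × 1470) = 40.37 mm.
Since a = 40.37 ≤ h_f = 130 mm, the stress block lies entirely in the flange; analyse as a rectangular beam of width b_f.
M_n = T(d − a/2) = 1104600 × (800 − 20.185) = 861.38 × 10⁶ N·mm.
M_n = 861.38 kN·m.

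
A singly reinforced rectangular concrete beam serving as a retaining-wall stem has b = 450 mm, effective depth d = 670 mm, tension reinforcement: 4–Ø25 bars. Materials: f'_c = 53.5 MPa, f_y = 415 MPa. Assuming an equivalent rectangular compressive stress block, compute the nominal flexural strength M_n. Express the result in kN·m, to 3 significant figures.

A_s = 4 × 491 = 1964 mm².
T = A_s f_y = 1964 × 415 = 815060 N = 815.06 kN.
From C = T: a = T/(0.85 f'_c b) = 815060/(0.85 × 53.5 × 450) = 39.83 mm.
M_n = T(d − a/2) = 815.06 kN × (670 − 19.915) mm = 529.86 kN·m.

M_n ≈ 530 kN·m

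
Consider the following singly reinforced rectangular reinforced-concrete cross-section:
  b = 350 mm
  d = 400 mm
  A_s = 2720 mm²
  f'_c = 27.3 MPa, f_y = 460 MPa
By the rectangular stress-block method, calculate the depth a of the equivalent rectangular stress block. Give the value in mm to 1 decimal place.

a ≈ 154.1 mm

T = A_s f_y = 2720 × 460 = 1251200 N = 1251.2 kN.
Setting C = 0.85 f'_c a b equal to T: a = 1251200/(0.85 × 27.3 × 350) = 154.1 mm.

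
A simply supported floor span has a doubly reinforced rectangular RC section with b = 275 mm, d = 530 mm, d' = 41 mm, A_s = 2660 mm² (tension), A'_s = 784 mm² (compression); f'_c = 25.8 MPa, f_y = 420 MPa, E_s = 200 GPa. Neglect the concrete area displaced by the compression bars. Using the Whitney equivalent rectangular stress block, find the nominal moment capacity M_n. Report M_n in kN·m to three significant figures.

M_n ≈ 527 kN·m

Assume both tension and compression steel yield.
Net tension couple steel: A_s − A'_s = 1876 mm².
a = (A_s − A'_s) f_y / (0.85 f'_c b) = 787920/(0.85 × 25.8 × 275) = 130.65 mm.
c = a/β₁ = 130.65/0.85 = 153.71 mm; ε'_s = 0.003(c − d')/c = 0.0022 ≥ f_y/E_s = 0.0021, so compression steel does yield.
M_n = (A_s − A'_s) f_y (d − a/2) + A'_s f_y (d − d') = [787920 × (530 − 65.325) + 329280 × (530 − 41)] × 10⁻⁶ = 366.13 + 161.02 = 527.15 kN·m.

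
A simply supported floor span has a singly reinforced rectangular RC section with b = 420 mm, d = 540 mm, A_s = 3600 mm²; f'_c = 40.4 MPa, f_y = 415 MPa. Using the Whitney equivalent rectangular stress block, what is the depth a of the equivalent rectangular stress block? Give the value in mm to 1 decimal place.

T = A_s f_y = 3600 × 415 = 1494000 N = 1494 kN.
Setting C = 0.85 f'_c a b equal to T: a = 1494000/(0.85 × 40.4 × 420) = 103.6 mm.

a ≈ 103.6 mm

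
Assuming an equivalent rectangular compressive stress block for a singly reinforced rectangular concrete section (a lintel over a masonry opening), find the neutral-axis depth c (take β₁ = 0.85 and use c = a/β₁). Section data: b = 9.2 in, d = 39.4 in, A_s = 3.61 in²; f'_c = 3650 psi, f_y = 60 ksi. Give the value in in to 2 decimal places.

c ≈ 8.93 in

T = A_s f_y = 3.61 × 60 = 216.6 kips.
a = T/(0.85 f'_c b) = 216.6/(0.85 × 3.65 × 9.2) = 7.5886 in.
With β₁ = 0.85, c = a/β₁ = 7.5886/0.85 = 8.93 in.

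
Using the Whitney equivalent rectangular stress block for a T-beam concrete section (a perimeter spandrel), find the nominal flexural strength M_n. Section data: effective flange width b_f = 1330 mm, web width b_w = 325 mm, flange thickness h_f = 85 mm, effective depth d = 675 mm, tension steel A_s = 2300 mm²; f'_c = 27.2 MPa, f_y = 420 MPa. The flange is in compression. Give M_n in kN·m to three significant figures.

Tension: T = A_s f_y = 2300 × 420 = 966000 N.
Try a within the flange: a = T/(0.85 f'_c b_f) = 966000/(0.85 × 27.2 × 1330) = 31.42 mm.
Since a = 31.42 ≤ h_f = 85 mm, the stress block lies entirely in the flange; analyse as a rectangular beam of width b_f.
M_n = T(d − a/2) = 966000 × (675 − 15.71) = 636.87 × 10⁶ N·mm.
M_n = 636.87 kN·m.

M_n ≈ 637 kN·m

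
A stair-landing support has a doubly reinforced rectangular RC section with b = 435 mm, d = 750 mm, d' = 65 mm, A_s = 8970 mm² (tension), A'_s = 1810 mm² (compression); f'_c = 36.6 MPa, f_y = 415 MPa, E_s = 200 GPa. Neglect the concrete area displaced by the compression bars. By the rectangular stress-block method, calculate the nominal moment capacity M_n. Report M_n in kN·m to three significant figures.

M_n ≈ 2420 kN·m

Assume both tension and compression steel yield.
Net tension couple steel: A_s − A'_s = 7160 mm².
a = (A_s − A'_s) f_y / (0.85 f'_c b) = 2971400/(0.85 × 36.6 × 435) = 219.57 mm.
c = a/β₁ = 219.57/0.789 = 278.29 mm; ε'_s = 0.003(c − d')/c = 0.0023 ≥ f_y/E_s = 0.0021, so compression steel does yield.
M_n = (A_s − A'_s) f_y (d − a/2) + A'_s f_y (d − d') = [2971400 × (750 − 109.785) + 751150 × (750 − 65)] × 10⁻⁶ = 1902.33 + 514.54 = 2416.87 kN·m.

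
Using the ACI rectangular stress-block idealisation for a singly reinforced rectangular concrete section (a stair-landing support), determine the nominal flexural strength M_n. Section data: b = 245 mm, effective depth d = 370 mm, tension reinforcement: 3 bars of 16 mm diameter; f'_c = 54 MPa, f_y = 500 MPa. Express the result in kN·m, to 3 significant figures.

M_n ≈ 108 kN·m

A_s = 3 × 201 = 603 mm².
T = A_s f_y = 603 × 500 = 301500 N = 301.5 kN.
From C = T: a = T/(0.85 f'_c b) = 301500/(0.85 × 54 × 245) = 26.81 mm.
M_n = T(d − a/2) = 301.5 kN × (370 − 13.405) mm = 107.51 kN·m.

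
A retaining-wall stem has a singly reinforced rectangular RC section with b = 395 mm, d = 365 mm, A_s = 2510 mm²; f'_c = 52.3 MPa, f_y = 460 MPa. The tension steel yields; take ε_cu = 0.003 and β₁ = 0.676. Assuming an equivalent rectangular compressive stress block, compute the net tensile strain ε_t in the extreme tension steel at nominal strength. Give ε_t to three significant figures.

a = A_s f_y/(0.85 f'_c b) = 65.75 mm.
β₁ = 0.676, so c = a/β₁ = 65.75/0.676 = 97.26 mm.
From the linear strain diagram with ε_cu = 0.003: ε_t = 0.003 (d − c)/c = 0.003 × (365 − 97.26)/97.26 = 0.00826.
Since ε_t ≥ 0.005, the section is tension-controlled.

ε_t ≈ 0.00826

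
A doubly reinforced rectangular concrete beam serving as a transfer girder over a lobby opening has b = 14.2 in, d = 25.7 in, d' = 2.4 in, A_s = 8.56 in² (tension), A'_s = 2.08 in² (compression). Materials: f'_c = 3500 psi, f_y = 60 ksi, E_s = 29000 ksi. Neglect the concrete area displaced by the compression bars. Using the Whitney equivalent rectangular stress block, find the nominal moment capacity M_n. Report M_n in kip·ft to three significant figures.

M_n ≈ 926 kip·ft

Assume both steels yield.
a = (A_s − A'_s) f_y/(0.85 f'_c b) = (8.56 − 2.08) × 60/(0.85 × 3.5 × 14.2) = 9.203 in.
c = a/β₁ = 9.203/0.85 = 10.827 in; ε'_s = 0.003(c − d')/c = 0.0023 ≥ ε_y = 0.0021, so the compression steel yields.
M_n = (A_s − A'_s) f_y (d − a/2) + A'_s f_y (d − d') = 388.8 × (25.7 − 4.6015) + 124.8 × (25.7 − 2.4) = 8203.1 + 2907.8 = 11110.9 kip·in = 11110.9/12 = 925.91 kip·ft.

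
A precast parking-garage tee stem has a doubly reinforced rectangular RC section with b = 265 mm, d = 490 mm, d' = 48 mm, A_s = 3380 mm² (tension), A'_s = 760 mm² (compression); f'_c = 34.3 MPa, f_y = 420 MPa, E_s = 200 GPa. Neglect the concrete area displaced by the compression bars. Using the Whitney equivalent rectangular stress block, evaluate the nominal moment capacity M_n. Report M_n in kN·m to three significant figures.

Assume both tension and compression steel yield.
Net tension couple steel: A_s − A'_s = 2620 mm².
a = (A_s − A'_s) f_y / (0.85 f'_c b) = 1100400/(0.85 × 34.3 × 265) = 142.43 mm.
c = a/β₁ = 142.43/0.805 = 176.93 mm; ε'_s = 0.003(c − d')/c = 0.0022 ≥ f_y/E_s = 0.0021, so compression steel does yield.
M_n = (A_s − A'_s) f_y (d − a/2) + A'_s f_y (d − d') = [1100400 × (490 − 71.215) + 319200 × (490 − 48)] × 10⁻⁶ = 460.83 + 141.09 = 601.92 kN·m.

M_n ≈ 602 kN·m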